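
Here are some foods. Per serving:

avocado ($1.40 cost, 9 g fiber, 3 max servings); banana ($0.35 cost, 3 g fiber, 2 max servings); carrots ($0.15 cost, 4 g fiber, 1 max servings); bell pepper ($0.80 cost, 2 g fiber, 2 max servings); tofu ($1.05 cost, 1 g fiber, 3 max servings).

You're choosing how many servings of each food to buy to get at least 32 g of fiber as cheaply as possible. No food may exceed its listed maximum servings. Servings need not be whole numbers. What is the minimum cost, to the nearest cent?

Cost per g of fiber: carrots $0.0375, banana $0.1167, avocado $0.1556, bell pepper $0.4000, tofu $1.0500.
Take 1 serving of carrots: +4.0 g fiber for $0.15 (total $0.15, still need 28.0 g).
Take 2 servings of banana: +6.0 g fiber for $0.70 (total $0.85, still need 22.0 g).
Take 2.444 servings of avocado: +22.0 g fiber for $3.42 (total $4.27, still need 0.0 g).
Filling from the cheapest source first is optimal under one linear minimum: $4.27.

$4.27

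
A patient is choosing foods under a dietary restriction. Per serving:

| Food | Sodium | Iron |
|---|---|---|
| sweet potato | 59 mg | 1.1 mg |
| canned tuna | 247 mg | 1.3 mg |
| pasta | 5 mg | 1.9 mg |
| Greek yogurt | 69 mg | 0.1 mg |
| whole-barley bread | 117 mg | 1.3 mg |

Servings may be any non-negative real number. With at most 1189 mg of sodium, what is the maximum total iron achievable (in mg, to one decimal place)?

Iron per mg sodium: pasta 0.38, sweet potato 0.01864, whole-barley bread 0.01111, canned tuna 0.005263, Greek yogurt 0.001449.
With no serving limits, spend the whole sodium allowance on pasta: 1189 mg / 5 mg × 1.9 mg = 451.8 mg.

451.8 mg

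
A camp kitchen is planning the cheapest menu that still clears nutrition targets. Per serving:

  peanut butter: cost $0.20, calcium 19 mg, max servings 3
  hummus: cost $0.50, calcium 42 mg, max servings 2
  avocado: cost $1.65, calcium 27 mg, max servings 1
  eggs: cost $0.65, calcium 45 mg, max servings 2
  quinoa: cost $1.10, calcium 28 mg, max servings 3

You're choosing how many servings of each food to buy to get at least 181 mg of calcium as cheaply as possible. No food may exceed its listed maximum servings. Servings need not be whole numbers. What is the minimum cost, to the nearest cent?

Cost per mg of calcium: peanut butter $0.0105, hummus $0.0119, eggs $0.0144, quinoa $0.0393, avocado $0.0611.
Take 3 servings of peanut butter: +57.0 mg calcium for $0.60 (total $0.60, still need 124.0 mg).
Take 2 servings of hummus: +84.0 mg calcium for $1.00 (total $1.60, still need 40.0 mg).
Take 0.8889 servings of eggs: +40.0 mg calcium for $0.58 (total $2.18, still need 0.0 mg).
Filling from the cheapest source first is optimal under one linear minimum: $2.18.

$2.18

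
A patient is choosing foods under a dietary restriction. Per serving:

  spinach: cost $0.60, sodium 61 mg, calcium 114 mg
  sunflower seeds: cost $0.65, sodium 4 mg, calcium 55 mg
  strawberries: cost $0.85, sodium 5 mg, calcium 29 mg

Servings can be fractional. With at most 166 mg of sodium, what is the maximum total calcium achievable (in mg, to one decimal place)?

Calcium per mg sodium: sunflower seeds 13.75, strawberries 5.8, spinach 1.869.
With no serving limits, spend the whole sodium allowance on sunflower seeds: 166 mg / 4 mg × 55 mg = 2282.5 mg.

2282.5 mg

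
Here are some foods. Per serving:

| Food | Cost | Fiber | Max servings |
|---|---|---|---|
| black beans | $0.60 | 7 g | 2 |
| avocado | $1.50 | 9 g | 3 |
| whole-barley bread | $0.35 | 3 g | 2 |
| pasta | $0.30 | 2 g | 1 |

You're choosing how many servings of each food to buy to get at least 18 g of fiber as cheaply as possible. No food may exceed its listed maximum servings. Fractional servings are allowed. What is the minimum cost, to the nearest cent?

$1.67

Cost per g of fiber: black beans $0.0857, whole-barley bread $0.1167, pasta $0.1500, avocado $0.1667.
Take 2 servings of black beans: +14.0 g fiber for $1.20 (total $1.20, still need 4.0 g).
Take 1.333 servings of whole-barley bread: +4.0 g fiber for $0.47 (total $1.67, still need 0.0 g).
Filling from the cheapest source first is optimal under one linear minimum: $1.67.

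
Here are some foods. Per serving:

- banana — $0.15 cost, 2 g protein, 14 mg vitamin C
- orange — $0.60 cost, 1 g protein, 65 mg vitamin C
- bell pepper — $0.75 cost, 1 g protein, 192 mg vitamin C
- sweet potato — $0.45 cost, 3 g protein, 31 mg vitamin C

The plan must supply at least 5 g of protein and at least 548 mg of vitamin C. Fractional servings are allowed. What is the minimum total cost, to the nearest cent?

With two linear requirements the optimum uses one or two foods; enumerate the corners.
banana only: max(5/2, 548/14) = 39.14 servings → $5.87.
orange only: max(5/1, 548/65) = 8.431 servings → $5.06.
bell pepper only: max(5/1, 548/192) = 5 servings → $3.75.
sweet potato only: max(5/3, 548/31) = 17.68 servings → $7.95.
banana + orange: intersection lies outside the first quadrant.
banana + bell pepper with both tight: 1.114 servings and 2.773 servings → $2.25.
banana + sweet potato: intersection lies outside the first quadrant.
orange + bell pepper with both tight: 3.244 servings and 1.756 servings → $3.26.
orange + sweet potato with both targets exact would need a negative amount; discard.
bell pepper + sweet potato with both tight: 2.732 servings and 0.756 servings → $2.39.
Cheapest feasible corner: $2.25.

$2.25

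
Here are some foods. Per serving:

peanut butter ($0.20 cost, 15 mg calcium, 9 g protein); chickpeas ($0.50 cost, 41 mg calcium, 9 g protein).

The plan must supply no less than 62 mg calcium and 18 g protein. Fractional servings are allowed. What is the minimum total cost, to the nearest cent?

At the optimum either one food covers both requirements or two foods hit both targets exactly; no other combination can be cheaper.
peanut butter only: max(62/15, 18/9) = 4.133 servings → $0.83.
chickpeas only: max(62/41, 18/9) = 2 servings → $1.00.
peanut butter + chickpeas with both tight: 0.7692 servings and 1.231 servings → $0.77.
So the least-cost plan costs $0.77.

$0.77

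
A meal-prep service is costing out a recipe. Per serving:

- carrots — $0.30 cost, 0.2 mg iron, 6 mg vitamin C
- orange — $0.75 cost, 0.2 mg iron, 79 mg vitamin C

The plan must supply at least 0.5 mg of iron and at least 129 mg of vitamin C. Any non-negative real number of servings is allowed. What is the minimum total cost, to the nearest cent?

Check every corner: each single food scaled to meet both minima, and each pair solved so both constraints bind.
carrots only: max(0.5/0.2, 129/6) = 21.5 servings → $6.45.
orange only: max(0.5/0.2, 129/79) = 2.5 servings → $1.88.
carrots + orange with both tight: 0.9384 servings and 1.562 servings → $1.45.
Cheapest feasible corner: $1.45.

$1.45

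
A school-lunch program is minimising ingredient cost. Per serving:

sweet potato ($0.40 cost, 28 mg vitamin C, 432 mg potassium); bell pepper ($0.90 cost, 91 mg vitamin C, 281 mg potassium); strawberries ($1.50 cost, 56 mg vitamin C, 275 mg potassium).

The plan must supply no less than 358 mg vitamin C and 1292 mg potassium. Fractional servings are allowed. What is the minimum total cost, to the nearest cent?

$3.61

With two linear requirements the optimum uses one or two foods; enumerate the corners.
sweet potato only: max(358/28, 1292/432) = 12.79 servings → $5.11.
bell pepper only: max(358/91, 1292/281) = 4.598 servings → $4.14.
strawberries only: max(358/56, 1292/275) = 6.393 servings → $9.59.
sweet potato + bell pepper with both tight: 0.5398 servings and 3.768 servings → $3.61.
sweet potato + strawberries: the both-tight solution has a negative serving — not a feasible corner.
bell pepper + strawberries with both tight: 2.81 servings and 1.827 servings → $5.27.
So the least-cost plan costs $3.61.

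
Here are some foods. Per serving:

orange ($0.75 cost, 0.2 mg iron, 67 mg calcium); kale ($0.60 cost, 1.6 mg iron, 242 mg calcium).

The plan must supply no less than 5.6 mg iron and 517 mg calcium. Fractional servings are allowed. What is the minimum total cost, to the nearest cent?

orange only: max(5.6/0.2, 517/67) = 28 servings → $21.00.
kale only: max(5.6/1.6, 517/242) = 3.5 servings → $2.10.
orange + kale: the both-tight solution has a negative serving — not a feasible corner.
The minimum over all feasible corners is $2.10.

$2.10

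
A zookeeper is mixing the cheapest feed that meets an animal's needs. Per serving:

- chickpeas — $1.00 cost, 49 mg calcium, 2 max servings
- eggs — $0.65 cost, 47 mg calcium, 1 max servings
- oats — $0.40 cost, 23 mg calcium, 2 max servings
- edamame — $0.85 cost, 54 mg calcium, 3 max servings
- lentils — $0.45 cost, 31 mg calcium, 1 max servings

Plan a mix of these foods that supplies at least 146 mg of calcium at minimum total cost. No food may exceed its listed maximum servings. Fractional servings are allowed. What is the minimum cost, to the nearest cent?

Cost per mg of calcium: eggs $0.0138, lentils $0.0145, edamame $0.0157, oats $0.0174, chickpeas $0.0204.
Take 1 serving of eggs: +47.0 mg calcium for $0.65 (total $0.65, still need 99.0 mg).
Take 1 serving of lentils: +31.0 mg calcium for $0.45 (total $1.10, still need 68.0 mg).
Take 1.259 servings of edamame: +68.0 mg calcium for $1.07 (total $2.17, still need 0.0 mg).
Filling from the cheapest source first is optimal under one linear minimum: $2.17.

$2.17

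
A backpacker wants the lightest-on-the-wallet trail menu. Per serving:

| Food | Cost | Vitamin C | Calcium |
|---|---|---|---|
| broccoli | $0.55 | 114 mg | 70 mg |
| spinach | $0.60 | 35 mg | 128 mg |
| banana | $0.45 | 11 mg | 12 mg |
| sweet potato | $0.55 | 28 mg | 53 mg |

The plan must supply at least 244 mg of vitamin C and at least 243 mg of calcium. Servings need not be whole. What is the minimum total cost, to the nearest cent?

$1.55

broccoli only: max(244/114, 243/70) = 3.471 servings → $1.91.
spinach only: max(244/35, 243/128) = 6.971 servings → $4.18.
banana only: max(244/11, 243/12) = 22.18 servings → $9.98.
sweet potato only: max(244/28, 243/53) = 8.714 servings → $4.79.
broccoli + spinach with both tight: 1.872 servings and 0.8748 servings → $1.55.
broccoli + banana with both tight: 0.4264 servings and 17.76 servings → $8.23.
broccoli + sweet potato with both tight: 1.501 servings and 2.602 servings → $2.26.
spinach + banana: intersection lies outside the first quadrant.
spinach + sweet potato: intersection lies outside the first quadrant.
banana + sweet potato with both targets exact would need a negative amount; discard.
The minimum over all feasible corners is $1.55.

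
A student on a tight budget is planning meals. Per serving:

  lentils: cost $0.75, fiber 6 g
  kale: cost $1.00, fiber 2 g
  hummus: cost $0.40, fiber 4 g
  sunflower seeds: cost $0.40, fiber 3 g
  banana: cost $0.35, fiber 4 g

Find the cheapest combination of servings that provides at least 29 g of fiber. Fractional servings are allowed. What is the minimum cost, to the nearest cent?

Cost per g of fiber: banana $0.0875, hummus $0.1000, lentils $0.1250, sunflower seeds $0.1333, kale $0.5000.
With no serving limits, use only banana: 29 g / 4 g = 7.25 servings × $0.35 = $2.54.

$2.54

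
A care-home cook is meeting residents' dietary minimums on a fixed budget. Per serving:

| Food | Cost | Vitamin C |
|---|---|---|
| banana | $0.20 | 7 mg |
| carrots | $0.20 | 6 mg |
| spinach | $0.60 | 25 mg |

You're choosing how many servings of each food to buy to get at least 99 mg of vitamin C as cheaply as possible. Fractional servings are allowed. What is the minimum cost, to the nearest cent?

Cost per mg of vitamin C: spinach $0.0240, banana $0.0286, carrots $0.0333.
With no serving limits, use only spinach: 99 mg / 25 mg = 3.96 servings × $0.60 = $2.38.

$2.38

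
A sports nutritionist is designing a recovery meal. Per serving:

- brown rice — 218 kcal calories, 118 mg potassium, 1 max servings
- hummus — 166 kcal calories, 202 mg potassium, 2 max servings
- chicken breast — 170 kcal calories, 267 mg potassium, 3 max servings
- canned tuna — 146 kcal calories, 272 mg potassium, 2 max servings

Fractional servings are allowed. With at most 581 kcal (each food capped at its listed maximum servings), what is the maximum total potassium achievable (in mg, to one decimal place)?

Potassium per kcal: canned tuna 1.863, chicken breast 1.571, hummus 1.217, brown rice 0.5413.
Take 2 servings of canned tuna: uses 292 kcal, +544.0 mg potassium (running total 544.0 mg).
Take 1.7 servings of chicken breast: uses 289 kcal, +453.9 mg potassium (running total 997.9 mg).
Greedy by best ratio exhausts the calories allowance optimally: 997.9 mg.

997.9 mg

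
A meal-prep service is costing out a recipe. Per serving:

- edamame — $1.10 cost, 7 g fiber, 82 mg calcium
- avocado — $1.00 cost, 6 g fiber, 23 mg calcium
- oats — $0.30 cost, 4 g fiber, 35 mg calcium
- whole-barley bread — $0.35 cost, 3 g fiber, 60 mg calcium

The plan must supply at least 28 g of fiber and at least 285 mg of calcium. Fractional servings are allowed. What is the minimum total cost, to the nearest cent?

$2.25

edamame only: max(28/7, 285/82) = 4 servings → $4.40.
avocado only: max(28/6, 285/23) = 12.39 servings → $12.39.
oats only: max(28/4, 285/35) = 8.143 servings → $2.44.
whole-barley bread only: max(28/3, 285/60) = 9.333 servings → $3.27.
edamame + avocado with both tight: 3.221 servings and 0.9094 servings → $4.45.
edamame + oats with both tight: 1.928 servings and 3.627 servings → $3.21.
edamame + whole-barley bread with both targets exact would need a negative amount; discard.
avocado + oats: intersection lies outside the first quadrant.
avocado + whole-barley bread with both tight: 2.835 servings and 3.663 servings → $4.12.
oats + whole-barley bread with both tight: 6.111 servings and 1.185 servings → $2.25.
The minimum over all feasible corners is $2.25.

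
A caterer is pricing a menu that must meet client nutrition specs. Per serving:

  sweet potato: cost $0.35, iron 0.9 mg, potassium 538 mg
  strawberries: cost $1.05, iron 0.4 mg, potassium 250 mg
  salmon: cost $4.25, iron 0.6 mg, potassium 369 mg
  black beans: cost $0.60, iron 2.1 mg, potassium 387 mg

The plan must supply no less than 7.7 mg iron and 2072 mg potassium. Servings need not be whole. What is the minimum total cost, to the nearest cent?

$2.36

Compare the cost at each extreme point of the feasible region.
sweet potato only: max(7.7/0.9, 2072/538) = 8.556 servings → $2.99.
strawberries only: max(7.7/0.4, 2072/250) = 19.25 servings → $20.21.
salmon only: max(7.7/0.6, 2072/369) = 12.83 servings → $54.54.
black beans only: max(7.7/2.1, 2072/387) = 5.354 servings → $3.21.
sweet potato + strawberries: intersection lies outside the first quadrant.
sweet potato + salmon: the both-tight solution has a negative serving — not a feasible corner.
sweet potato + black beans with both tight: 1.755 servings and 2.915 servings → $2.36.
strawberries + salmon: intersection lies outside the first quadrant.
strawberries + black beans with both tight: 3.704 servings and 2.961 servings → $5.67.
salmon + black beans with both tight: 2.527 servings and 2.945 servings → $12.51.
The minimum over all feasible corners is $2.36.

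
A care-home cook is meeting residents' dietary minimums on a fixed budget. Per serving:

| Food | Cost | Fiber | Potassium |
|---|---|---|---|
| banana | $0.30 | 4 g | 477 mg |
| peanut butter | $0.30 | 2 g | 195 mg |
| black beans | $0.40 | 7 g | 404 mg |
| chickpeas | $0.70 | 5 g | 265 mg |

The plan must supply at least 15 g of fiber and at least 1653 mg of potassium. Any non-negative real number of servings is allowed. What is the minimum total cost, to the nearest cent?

$1.09

With two linear requirements the optimum uses one or two foods; enumerate the corners.
banana only: max(15/4, 1653/477) = 3.75 servings → $1.12.
peanut butter only: max(15/2, 1653/195) = 8.477 servings → $2.54.
black beans only: max(15/7, 1653/404) = 4.092 servings → $1.64.
chickpeas only: max(15/5, 1653/265) = 6.238 servings → $4.37.
banana + peanut butter with both tight: 2.19 servings and 3.121 servings → $1.59.
banana + black beans with both tight: 3.198 servings and 0.3151 servings → $1.09.
banana + chickpeas with both tight: 3.238 servings and 0.4098 servings → $1.26.
peanut butter + black beans: intersection lies outside the first quadrant.
peanut butter + chickpeas: the both-tight solution has a negative serving — not a feasible corner.
black beans + chickpeas: intersection lies outside the first quadrant.
Cheapest feasible corner: $1.09.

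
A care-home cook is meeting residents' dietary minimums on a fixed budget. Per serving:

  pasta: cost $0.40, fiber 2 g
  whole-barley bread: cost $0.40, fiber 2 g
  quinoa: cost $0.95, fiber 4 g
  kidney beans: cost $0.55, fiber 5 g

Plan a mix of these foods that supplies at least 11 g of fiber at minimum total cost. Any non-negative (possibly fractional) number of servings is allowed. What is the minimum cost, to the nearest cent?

$1.21

Cost per g of fiber: kidney beans $0.1100, pasta $0.2000, whole-barley bread $0.2000, quinoa $0.2375.
With no serving limits, use only kidney beans: 11 g / 5 g = 2.2 servings × $0.55 = $1.21.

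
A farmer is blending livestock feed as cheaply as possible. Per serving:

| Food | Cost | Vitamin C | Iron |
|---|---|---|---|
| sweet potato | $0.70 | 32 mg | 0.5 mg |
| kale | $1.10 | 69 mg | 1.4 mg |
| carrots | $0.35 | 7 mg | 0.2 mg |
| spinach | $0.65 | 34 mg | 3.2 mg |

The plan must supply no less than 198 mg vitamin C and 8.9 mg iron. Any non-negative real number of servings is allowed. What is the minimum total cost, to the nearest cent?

$3.37

An LP optimum is at a vertex; with two nutrient constraints at most two foods are used. Check each candidate.
sweet potato only: max(198/32, 8.9/0.5) = 17.8 servings → $12.46.
kale only: max(198/69, 8.9/1.4) = 6.357 servings → $6.99.
carrots only: max(198/7, 8.9/0.2) = 44.5 servings → $15.57.
spinach only: max(198/34, 8.9/3.2) = 5.824 servings → $3.79.
sweet potato + kale: intersection lies outside the first quadrant.
sweet potato + carrots: the both-tight solution has a negative serving — not a feasible corner.
sweet potato + spinach with both tight: 3.876 servings and 2.176 servings → $4.13.
kale + carrots: intersection lies outside the first quadrant.
kale + spinach with both tight: 1.911 servings and 1.945 servings → $3.37.
carrots + spinach with both tight: 21.22 servings and 1.455 servings → $8.37.
The minimum over all feasible corners is $3.37.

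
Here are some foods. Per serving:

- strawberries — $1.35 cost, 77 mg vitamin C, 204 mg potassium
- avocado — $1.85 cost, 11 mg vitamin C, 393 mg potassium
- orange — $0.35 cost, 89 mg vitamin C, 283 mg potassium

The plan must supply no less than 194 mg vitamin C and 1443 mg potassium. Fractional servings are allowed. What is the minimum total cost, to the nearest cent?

$1.78

Check every corner: each single food scaled to meet both minima, and each pair solved so both constraints bind.
strawberries only: max(194/77, 1443/204) = 7.074 servings → $9.55.
avocado only: max(194/11, 1443/393) = 17.64 servings → $32.63.
orange only: max(194/89, 1443/283) = 5.099 servings → $1.78.
strawberries + avocado with both tight: 2.155 servings and 2.553 servings → $7.63.
strawberries + orange: the both-tight solution has a negative serving — not a feasible corner.
avocado + orange with both tight: 2.307 servings and 1.895 servings → $4.93.
The minimum over all feasible corners is $1.78.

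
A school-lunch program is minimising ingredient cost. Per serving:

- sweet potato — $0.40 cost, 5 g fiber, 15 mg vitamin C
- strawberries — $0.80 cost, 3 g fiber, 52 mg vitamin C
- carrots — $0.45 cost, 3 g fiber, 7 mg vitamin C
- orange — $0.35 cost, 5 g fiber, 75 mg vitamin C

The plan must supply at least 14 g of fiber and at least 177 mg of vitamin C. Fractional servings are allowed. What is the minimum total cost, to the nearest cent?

Check every corner: each single food scaled to meet both minima, and each pair solved so both constraints bind.
sweet potato only: max(14/5, 177/15) = 11.8 servings → $4.72.
strawberries only: max(14/3, 177/52) = 4.667 servings → $3.73.
carrots only: max(14/3, 177/7) = 25.29 servings → $11.38.
orange only: max(14/5, 177/75) = 2.8 servings → $0.98.
sweet potato + strawberries with both tight: 0.9163 servings and 3.14 servings → $2.88.
sweet potato + carrots: intersection lies outside the first quadrant.
sweet potato + orange with both tight: 0.55 servings and 2.25 servings → $1.01.
strawberries + carrots with both tight: 3.207 servings and 1.459 servings → $3.22.
strawberries + orange: intersection lies outside the first quadrant.
carrots + orange with both tight: 0.8684 servings and 2.279 servings → $1.19.
So the least-cost plan costs $0.98.

$0.98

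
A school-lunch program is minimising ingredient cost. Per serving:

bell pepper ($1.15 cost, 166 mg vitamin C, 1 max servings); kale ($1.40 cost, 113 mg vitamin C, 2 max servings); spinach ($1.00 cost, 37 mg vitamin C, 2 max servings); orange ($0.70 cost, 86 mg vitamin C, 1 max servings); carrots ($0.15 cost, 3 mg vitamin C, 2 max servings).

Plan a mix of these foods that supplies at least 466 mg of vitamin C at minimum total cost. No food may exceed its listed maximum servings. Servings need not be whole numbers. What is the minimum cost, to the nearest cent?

Cost per mg of vitamin C: bell pepper $0.0069, orange $0.0081, kale $0.0124, spinach $0.0270, carrots $0.0500.
Take 1 serving of bell pepper: +166.0 mg vitamin C for $1.15 (total $1.15, still need 300.0 mg).
Take 1 serving of orange: +86.0 mg vitamin C for $0.70 (total $1.85, still need 214.0 mg).
Take 1.894 servings of kale: +214.0 mg vitamin C for $2.65 (total $4.50, still need 0.0 mg).
Filling from the cheapest source first is optimal under one linear minimum: $4.50.

$4.50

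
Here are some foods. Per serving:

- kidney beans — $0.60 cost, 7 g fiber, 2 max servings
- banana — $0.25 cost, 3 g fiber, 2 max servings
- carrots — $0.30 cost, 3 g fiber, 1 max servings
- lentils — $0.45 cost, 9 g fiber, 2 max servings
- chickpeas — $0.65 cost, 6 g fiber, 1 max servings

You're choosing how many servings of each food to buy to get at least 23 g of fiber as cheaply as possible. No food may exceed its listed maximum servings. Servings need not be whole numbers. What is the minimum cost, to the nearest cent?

$1.32

Cost per g of fiber: lentils $0.0500, banana $0.0833, kidney beans $0.0857, carrots $0.1000, chickpeas $0.1083.
Take 2 servings of lentils: +18.0 g fiber for $0.90 (total $0.90, still need 5.0 g).
Take 1.667 servings of banana: +5.0 g fiber for $0.42 (total $1.32, still need 0.0 g).
Greedy by cheapest-per-g is optimal for a single linear constraint, so the minimum cost is $1.32.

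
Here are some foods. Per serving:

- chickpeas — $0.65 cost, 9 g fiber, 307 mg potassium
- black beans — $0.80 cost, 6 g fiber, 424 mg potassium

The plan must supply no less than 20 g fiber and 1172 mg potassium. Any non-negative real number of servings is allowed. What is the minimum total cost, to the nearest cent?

chickpeas only: max(20/9, 1172/307) = 3.818 servings → $2.48.
black beans only: max(20/6, 1172/424) = 3.333 servings → $2.67.
chickpeas + black beans with both tight: 0.7335 servings and 2.233 servings → $2.26.
So the least-cost plan costs $2.26.

$2.26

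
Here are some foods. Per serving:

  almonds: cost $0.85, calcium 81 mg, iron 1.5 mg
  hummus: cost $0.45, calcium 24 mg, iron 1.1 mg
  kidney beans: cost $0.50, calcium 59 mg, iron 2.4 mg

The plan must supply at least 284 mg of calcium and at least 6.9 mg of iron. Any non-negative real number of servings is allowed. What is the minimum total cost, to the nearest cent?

$2.41

The cheapest plan sits at a corner of the feasible region — with two constraints it uses at most two foods.
almonds only: max(284/81, 6.9/1.5) = 4.6 servings → $3.91.
hummus only: max(284/24, 6.9/1.1) = 11.83 servings → $5.33.
kidney beans only: max(284/59, 6.9/2.4) = 4.814 servings → $2.41.
almonds + hummus with both tight: 2.765 servings and 2.503 servings → $3.48.
almonds + kidney beans with both tight: 2.592 servings and 1.255 servings → $2.83.
hummus + kidney beans: intersection lies outside the first quadrant.
The minimum over all feasible corners is $2.41.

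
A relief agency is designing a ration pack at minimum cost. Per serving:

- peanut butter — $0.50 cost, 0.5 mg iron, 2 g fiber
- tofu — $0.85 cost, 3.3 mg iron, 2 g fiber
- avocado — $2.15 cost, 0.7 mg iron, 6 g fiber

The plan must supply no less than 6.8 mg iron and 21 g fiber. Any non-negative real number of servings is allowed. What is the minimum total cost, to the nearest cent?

peanut butter only: max(6.8/0.5, 21/2) = 13.6 servings → $6.80.
tofu only: max(6.8/3.3, 21/2) = 10.5 servings → $8.93.
avocado only: max(6.8/0.7, 21/6) = 9.714 servings → $20.89.
peanut butter + tofu with both tight: 9.946 servings and 0.5536 servings → $5.44.
peanut butter + avocado: intersection lies outside the first quadrant.
tofu + avocado with both tight: 1.418 servings and 3.027 servings → $7.71.
The minimum over all feasible corners is $5.44.

$5.44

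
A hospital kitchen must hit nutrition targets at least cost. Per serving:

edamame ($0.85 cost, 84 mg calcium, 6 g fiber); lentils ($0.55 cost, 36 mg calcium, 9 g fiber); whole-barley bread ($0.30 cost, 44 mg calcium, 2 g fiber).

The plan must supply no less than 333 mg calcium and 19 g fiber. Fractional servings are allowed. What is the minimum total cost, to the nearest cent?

Two binding constraints pin down two serving amounts, so the optimal mix uses at most two foods. The candidates are each food alone (scaled to the tighter of calcium/fiber) and each pair with both constraints tight.
edamame only: max(333/84, 19/6) = 3.964 servings → $3.37.
lentils only: max(333/36, 19/9) = 9.25 servings → $5.09.
whole-barley bread only: max(333/44, 19/2) = 9.5 servings → $2.85.
edamame + lentils: the both-tight solution has a negative serving — not a feasible corner.
edamame + whole-barley bread with both tight: 1.771 servings and 4.188 servings → $2.76.
lentils + whole-barley bread with both tight: 0.5247 servings and 7.139 servings → $2.43.
Cheapest feasible corner: $2.43.

$2.43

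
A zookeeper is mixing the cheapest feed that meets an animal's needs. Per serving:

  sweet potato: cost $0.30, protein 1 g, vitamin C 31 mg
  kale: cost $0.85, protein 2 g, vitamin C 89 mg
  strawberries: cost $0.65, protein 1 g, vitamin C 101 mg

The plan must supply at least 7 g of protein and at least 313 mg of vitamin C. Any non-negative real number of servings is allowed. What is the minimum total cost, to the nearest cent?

$2.58

Minimising a linear cost over {protein ≥ 7, vitamin C ≥ 313, servings ≥ 0} — the optimum is at a vertex, using one or two foods.
sweet potato only: max(7/1, 313/31) = 10.1 servings → $3.03.
kale only: max(7/2, 313/89) = 3.517 servings → $2.99.
strawberries only: max(7/1, 313/101) = 7 servings → $4.55.
sweet potato + kale: intersection lies outside the first quadrant.
sweet potato + strawberries with both tight: 5.629 servings and 1.371 servings → $2.58.
kale + strawberries with both tight: 3.487 servings and 0.02655 servings → $2.98.
So the least-cost plan costs $2.58.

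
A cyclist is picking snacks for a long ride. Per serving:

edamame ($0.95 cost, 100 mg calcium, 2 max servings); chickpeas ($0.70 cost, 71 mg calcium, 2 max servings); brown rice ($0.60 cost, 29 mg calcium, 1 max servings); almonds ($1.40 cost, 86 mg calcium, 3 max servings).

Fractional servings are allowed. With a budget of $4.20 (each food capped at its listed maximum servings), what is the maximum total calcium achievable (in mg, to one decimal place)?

397.3 mg

Calcium per dollar: edamame 105.3, chickpeas 101.4, almonds 61.43, brown rice 48.33.
Take 2 servings of edamame: spends $1.90, +200.0 mg calcium (running total 200.0 mg).
Take 2 servings of chickpeas: spends $1.40, +142.0 mg calcium (running total 342.0 mg).
Take 0.6429 servings of almonds: spends $0.90, +55.3 mg calcium (running total 397.3 mg).
Greedy by best ratio exhausts the cost allowance optimally: 397.3 mg.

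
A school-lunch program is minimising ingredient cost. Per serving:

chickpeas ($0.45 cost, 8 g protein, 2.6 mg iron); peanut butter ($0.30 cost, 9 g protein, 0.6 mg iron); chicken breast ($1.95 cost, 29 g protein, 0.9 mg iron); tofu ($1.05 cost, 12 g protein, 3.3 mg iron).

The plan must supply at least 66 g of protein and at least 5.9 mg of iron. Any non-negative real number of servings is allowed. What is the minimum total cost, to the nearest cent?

$2.33

The cheapest plan sits at a corner of the feasible region — with two constraints it uses at most two foods.
chickpeas only: max(66/8, 5.9/2.6) = 8.25 servings → $3.71.
peanut butter only: max(66/9, 5.9/0.6) = 9.833 servings → $2.95.
chicken breast only: max(66/29, 5.9/0.9) = 6.556 servings → $12.78.
tofu only: max(66/12, 5.9/3.3) = 5.5 servings → $5.78.
chickpeas + peanut butter with both tight: 0.7258 servings and 6.688 servings → $2.33.
chickpeas + chicken breast with both tight: 1.638 servings and 1.824 servings → $4.29.
chickpeas + tofu: intersection lies outside the first quadrant.
peanut butter + chicken breast: the both-tight solution has a negative serving — not a feasible corner.
peanut butter + tofu with both tight: 6.533 servings and 0.6 servings → $2.59.
chicken breast + tofu with both tight: 1.731 servings and 1.316 servings → $4.76.
So the least-cost plan costs $2.33.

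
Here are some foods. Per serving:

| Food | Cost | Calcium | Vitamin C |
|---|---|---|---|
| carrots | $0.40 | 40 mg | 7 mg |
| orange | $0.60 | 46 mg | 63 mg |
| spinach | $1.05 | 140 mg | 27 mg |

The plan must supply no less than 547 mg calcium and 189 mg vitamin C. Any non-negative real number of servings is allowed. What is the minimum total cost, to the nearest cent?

$4.50

A basic optimal solution has at most two foods positive. Try each food alone and each pair with both targets met exactly.
carrots only: max(547/40, 189/7) = 27 servings → $10.80.
orange only: max(547/46, 189/63) = 11.89 servings → $7.13.
spinach only: max(547/140, 189/27) = 7 servings → $7.35.
carrots + orange with both tight: 11.72 servings and 1.697 servings → $5.71.
carrots + spinach with both targets exact would need a negative amount; discard.
orange + spinach with both tight: 1.543 servings and 3.4 servings → $4.50.
So the least-cost plan costs $4.50.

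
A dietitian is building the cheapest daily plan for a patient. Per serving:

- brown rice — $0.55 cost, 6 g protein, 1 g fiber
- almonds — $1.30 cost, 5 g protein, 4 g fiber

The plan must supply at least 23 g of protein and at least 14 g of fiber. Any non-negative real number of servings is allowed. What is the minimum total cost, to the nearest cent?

A basic optimal solution has at most two foods positive. Try each food alone and each pair with both targets met exactly.
brown rice only: max(23/6, 14/1) = 14 servings → $7.70.
almonds only: max(23/5, 14/4) = 4.6 servings → $5.98.
brown rice + almonds with both tight: 1.158 servings and 3.211 servings → $4.81.
The minimum over all feasible corners is $4.81.

$4.81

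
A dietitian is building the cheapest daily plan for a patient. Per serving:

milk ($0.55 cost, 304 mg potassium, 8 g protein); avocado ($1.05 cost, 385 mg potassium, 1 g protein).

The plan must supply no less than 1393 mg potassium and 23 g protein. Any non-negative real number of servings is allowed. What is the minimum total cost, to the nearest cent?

Check every corner: each single food scaled to meet both minima, and each pair solved so both constraints bind.
milk only: max(1393/304, 23/8) = 4.582 servings → $2.52.
avocado only: max(1393/385, 23/1) = 23 servings → $24.15.
milk + avocado with both tight: 2.688 servings and 1.496 servings → $3.05.
The minimum over all feasible corners is $2.52.

$2.52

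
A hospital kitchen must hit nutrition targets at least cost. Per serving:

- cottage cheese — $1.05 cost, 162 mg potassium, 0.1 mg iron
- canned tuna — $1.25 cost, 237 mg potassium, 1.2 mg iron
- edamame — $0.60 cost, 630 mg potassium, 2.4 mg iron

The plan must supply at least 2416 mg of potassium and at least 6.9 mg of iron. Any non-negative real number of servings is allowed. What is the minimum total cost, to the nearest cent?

$2.30

Minimising a linear cost over {potassium ≥ 2416, iron ≥ 6.9, servings ≥ 0} — the optimum is at a vertex, using one or two foods.
cottage cheese only: max(2416/162, 6.9/0.1) = 69 servings → $72.45.
canned tuna only: max(2416/237, 6.9/1.2) = 10.19 servings → $12.74.
edamame only: max(2416/630, 6.9/2.4) = 3.835 servings → $2.30.
cottage cheese + canned tuna with both tight: 7.404 servings and 5.133 servings → $14.19.
cottage cheese + edamame with both tight: 4.455 servings and 2.689 servings → $6.29.
canned tuna + edamame with both targets exact would need a negative amount; discard.
So the least-cost plan costs $2.30.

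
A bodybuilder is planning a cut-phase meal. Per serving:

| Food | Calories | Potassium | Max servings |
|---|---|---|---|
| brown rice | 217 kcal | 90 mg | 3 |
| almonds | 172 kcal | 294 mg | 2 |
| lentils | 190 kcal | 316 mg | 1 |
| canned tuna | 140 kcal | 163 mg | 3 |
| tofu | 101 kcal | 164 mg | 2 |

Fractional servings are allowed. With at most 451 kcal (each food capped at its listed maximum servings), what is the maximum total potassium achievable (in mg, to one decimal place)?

Potassium per kcal: almonds 1.709, lentils 1.663, tofu 1.624, canned tuna 1.164, brown rice 0.4147.
Take 2 servings of almonds: uses 344 kcal, +588.0 mg potassium (running total 588.0 mg).
Take 0.5632 servings of lentils: uses 107 kcal, +178.0 mg potassium (running total 766.0 mg).
Filling greedily by potassium-per-kcal is optimal for one linear limit, giving 766.0 mg.

766.0 mg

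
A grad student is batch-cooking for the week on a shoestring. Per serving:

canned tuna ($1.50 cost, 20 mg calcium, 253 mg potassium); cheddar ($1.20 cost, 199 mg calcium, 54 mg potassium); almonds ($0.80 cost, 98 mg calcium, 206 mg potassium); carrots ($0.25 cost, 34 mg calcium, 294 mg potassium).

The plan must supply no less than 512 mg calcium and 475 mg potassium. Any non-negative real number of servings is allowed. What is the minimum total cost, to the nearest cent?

With two linear requirements the optimum uses one or two foods; enumerate the corners.
canned tuna only: max(512/20, 475/253) = 25.6 servings → $38.40.
cheddar only: max(512/199, 475/54) = 8.796 servings → $10.56.
almonds only: max(512/98, 475/206) = 5.224 servings → $4.18.
carrots only: max(512/34, 475/294) = 15.06 servings → $3.76.
canned tuna + cheddar with both tight: 1.357 servings and 2.436 servings → $4.96.
canned tuna + almonds: intersection lies outside the first quadrant.
canned tuna + carrots: the both-tight solution has a negative serving — not a feasible corner.
cheddar + almonds with both tight: 1.65 servings and 1.873 servings → $3.48.
cheddar + carrots with both tight: 2.371 servings and 1.18 servings → $3.14.
almonds + carrots: intersection lies outside the first quadrant.
Cheapest feasible corner: $3.14.

$3.14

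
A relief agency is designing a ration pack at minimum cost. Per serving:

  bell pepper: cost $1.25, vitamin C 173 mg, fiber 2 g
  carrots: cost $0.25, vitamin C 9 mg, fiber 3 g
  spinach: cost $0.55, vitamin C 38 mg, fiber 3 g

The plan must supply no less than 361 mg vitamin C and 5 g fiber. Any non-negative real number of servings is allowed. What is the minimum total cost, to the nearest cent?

The cheapest plan sits at a corner of the feasible region — with two constraints it uses at most two foods.
bell pepper only: max(361/173, 5/2) = 2.5 servings → $3.12.
carrots only: max(361/9, 5/3) = 40.11 servings → $10.03.
spinach only: max(361/38, 5/3) = 9.5 servings → $5.22.
bell pepper + carrots with both tight: 2.072 servings and 0.2854 servings → $2.66.
bell pepper + spinach with both tight: 2.016 servings and 0.3228 servings → $2.70.
carrots + spinach with both targets exact would need a negative amount; discard.
So the least-cost plan costs $2.66.

$2.66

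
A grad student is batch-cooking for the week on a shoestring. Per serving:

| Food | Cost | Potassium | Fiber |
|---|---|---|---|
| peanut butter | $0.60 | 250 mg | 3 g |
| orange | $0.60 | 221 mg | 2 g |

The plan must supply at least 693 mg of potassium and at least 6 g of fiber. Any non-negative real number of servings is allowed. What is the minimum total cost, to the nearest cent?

peanut butter only: max(693/250, 6/3) = 2.772 servings → $1.66.
orange only: max(693/221, 6/2) = 3.136 servings → $1.88.
peanut butter + orange: intersection lies outside the first quadrant.
Cheapest feasible corner: $1.66.

$1.66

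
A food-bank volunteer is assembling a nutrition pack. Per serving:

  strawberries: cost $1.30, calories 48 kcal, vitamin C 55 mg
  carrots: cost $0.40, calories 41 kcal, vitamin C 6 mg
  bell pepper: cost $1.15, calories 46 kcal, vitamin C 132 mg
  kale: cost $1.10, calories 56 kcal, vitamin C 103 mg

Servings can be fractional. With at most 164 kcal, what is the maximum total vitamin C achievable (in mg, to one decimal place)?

470.6 mg

Vitamin C per kcal: bell pepper 2.87, kale 1.839, strawberries 1.146, carrots 0.1463.
With no serving limits, spend the whole calories allowance on bell pepper: 164 kcal / 46 kcal × 132 mg = 470.6 mg.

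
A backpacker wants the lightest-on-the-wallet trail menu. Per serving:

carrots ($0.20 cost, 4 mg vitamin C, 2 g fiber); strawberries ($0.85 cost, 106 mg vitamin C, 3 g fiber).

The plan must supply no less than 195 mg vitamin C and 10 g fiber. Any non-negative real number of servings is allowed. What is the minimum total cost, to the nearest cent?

$1.96

At the optimum either one food covers both requirements or two foods hit both targets exactly; no other combination can be cheaper.
carrots only: max(195/4, 10/2) = 48.75 servings → $9.75.
strawberries only: max(195/106, 10/3) = 3.333 servings → $2.83.
carrots + strawberries with both tight: 2.375 servings and 1.75 servings → $1.96.
Cheapest feasible corner: $1.96.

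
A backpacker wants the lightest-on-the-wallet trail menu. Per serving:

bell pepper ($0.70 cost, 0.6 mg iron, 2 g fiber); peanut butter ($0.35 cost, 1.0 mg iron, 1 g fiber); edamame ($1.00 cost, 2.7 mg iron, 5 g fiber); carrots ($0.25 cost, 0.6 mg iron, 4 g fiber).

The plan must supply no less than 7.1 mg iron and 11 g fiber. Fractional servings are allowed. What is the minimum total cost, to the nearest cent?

$2.53

bell pepper only: max(7.1/0.6, 11/2) = 11.83 servings → $8.28.
peanut butter only: max(7.1/1.0, 11/1) = 11 servings → $3.85.
edamame only: max(7.1/2.7, 11/5) = 2.63 servings → $2.63.
carrots only: max(7.1/0.6, 11/4) = 11.83 servings → $2.96.
bell pepper + peanut butter with both tight: 2.786 servings and 5.429 servings → $3.85.
bell pepper + edamame: intersection lies outside the first quadrant.
bell pepper + carrots: the both-tight solution has a negative serving — not a feasible corner.
peanut butter + edamame with both tight: 2.522 servings and 1.696 servings → $2.58.
peanut butter + carrots with both tight: 6.412 servings and 1.147 servings → $2.53.
edamame + carrots: the both-tight solution has a negative serving — not a feasible corner.
The minimum over all feasible corners is $2.53.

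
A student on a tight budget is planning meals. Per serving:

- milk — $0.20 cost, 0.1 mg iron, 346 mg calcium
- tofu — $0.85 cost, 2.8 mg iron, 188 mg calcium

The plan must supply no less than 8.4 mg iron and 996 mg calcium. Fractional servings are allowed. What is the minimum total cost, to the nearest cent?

Check every corner: each single food scaled to meet both minima, and each pair solved so both constraints bind.
milk only: max(8.4/0.1, 996/346) = 84 servings → $16.80.
tofu only: max(8.4/2.8, 996/188) = 5.298 servings → $4.50.
milk + tofu with both tight: 1.273 servings and 2.955 servings → $2.77.
Cheapest feasible corner: $2.77.

$2.77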